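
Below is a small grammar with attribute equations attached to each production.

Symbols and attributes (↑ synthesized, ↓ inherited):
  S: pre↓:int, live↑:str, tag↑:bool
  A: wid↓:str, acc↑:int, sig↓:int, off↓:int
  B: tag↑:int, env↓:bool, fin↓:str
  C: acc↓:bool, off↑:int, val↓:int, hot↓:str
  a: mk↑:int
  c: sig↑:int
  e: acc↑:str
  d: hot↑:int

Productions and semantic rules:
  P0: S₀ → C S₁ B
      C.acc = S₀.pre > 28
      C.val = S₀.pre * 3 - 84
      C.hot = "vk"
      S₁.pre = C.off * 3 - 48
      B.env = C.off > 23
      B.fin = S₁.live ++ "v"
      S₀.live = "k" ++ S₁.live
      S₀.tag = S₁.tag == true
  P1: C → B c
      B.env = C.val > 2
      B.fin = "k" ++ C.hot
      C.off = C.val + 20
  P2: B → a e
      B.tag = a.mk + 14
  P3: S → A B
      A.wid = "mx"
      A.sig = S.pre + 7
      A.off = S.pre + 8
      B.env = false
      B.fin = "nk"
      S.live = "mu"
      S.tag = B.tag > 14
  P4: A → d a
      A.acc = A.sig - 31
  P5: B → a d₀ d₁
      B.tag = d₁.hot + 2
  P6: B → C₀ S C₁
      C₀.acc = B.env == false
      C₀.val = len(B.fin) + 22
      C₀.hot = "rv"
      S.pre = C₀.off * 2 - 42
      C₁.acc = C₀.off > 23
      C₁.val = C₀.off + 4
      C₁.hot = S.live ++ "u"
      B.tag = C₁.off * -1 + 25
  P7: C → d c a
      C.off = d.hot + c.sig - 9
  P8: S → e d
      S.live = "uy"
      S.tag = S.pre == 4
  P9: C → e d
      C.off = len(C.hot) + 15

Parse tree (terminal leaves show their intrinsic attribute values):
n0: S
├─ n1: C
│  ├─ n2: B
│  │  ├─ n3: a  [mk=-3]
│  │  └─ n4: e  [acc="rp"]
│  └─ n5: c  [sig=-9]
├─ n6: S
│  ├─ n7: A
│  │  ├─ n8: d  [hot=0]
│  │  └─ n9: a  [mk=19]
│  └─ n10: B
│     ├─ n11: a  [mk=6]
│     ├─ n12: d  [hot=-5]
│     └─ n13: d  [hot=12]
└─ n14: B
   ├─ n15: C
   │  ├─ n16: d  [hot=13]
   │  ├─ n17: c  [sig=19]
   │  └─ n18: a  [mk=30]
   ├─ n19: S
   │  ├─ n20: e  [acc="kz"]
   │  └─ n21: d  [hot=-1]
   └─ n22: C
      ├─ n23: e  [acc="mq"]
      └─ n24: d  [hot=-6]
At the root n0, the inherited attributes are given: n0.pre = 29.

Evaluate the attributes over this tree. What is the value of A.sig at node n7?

1. n0.pre = 29  [given at root]
2. n1.acc = true  [S₀.pre > 28]
3. n1.val = 3  [S₀.pre * 3 - 84]
4. n1.hot = "vk"  ["vk"]
5. n2.env = true  [C.val > 2]
6. n2.fin = "kvk"  ["k" ++ C.hot]
7. n3.mk = -3  [terminal]
8. n4.acc = "rp"  [terminal]
9. n2.tag = 11  [a.mk + 14]
10. n5.sig = -9  [terminal]
11. n1.off = 23  [C.val + 20]
12. n6.pre = 21  [C.off * 3 - 48]
13. n7.wid = "mx"  ["mx"]
14. n7.sig = 28  [S.pre + 7]
15. n7.off = 29  [S.pre + 8]
16. n8.hot = 0  [terminal]
17. n9.mk = 19  [terminal]
18. n7.acc = -3  [A.sig - 31]
19. n10.env = false  [false]
20. n10.fin = "nk"  ["nk"]
21. n11.mk = 6  [terminal]
22. n12.hot = -5  [terminal]
23. n13.hot = 12  [terminal]
24. n10.tag = 14  [d₁.hot + 2]
25. n6.live = "mu"  ["mu"]
26. n6.tag = false  [B.tag > 14]
27. n14.env = false  [C.off > 23]
28. n14.fin = "muv"  [S₁.live ++ "v"]
29. n15.acc = true  [B.env == false]
30. n15.val = 25  [len(B.fin) + 22]
31. n15.hot = "rv"  ["rv"]
32. n16.hot = 13  [terminal]
33. n17.sig = 19  [terminal]
34. n18.mk = 30  [terminal]
35. n15.off = 23  [d.hot + c.sig - 9]
36. n19.pre = 4  [C₀.off * 2 - 42]
37. n20.acc = "kz"  [terminal]
38. n21.hot = -1  [terminal]
39. n19.live = "uy"  ["uy"]
40. n19.tag = true  [S.pre == 4]
41. n22.acc = false  [C₀.off > 23]
42. n22.val = 27  [C₀.off + 4]
43. n22.hot = "uyu"  [S.live ++ "u"]
44. n23.acc = "mq"  [terminal]
45. n24.hot = -6  [terminal]
46. n22.off = 18  [len(C.hot) + 15]
47. n14.tag = 7  [C₁.off * -1 + 25]
48. n0.live = "kmu"  ["k" ++ S₁.live]
49. n0.tag = false  [S₁.tag == true]

28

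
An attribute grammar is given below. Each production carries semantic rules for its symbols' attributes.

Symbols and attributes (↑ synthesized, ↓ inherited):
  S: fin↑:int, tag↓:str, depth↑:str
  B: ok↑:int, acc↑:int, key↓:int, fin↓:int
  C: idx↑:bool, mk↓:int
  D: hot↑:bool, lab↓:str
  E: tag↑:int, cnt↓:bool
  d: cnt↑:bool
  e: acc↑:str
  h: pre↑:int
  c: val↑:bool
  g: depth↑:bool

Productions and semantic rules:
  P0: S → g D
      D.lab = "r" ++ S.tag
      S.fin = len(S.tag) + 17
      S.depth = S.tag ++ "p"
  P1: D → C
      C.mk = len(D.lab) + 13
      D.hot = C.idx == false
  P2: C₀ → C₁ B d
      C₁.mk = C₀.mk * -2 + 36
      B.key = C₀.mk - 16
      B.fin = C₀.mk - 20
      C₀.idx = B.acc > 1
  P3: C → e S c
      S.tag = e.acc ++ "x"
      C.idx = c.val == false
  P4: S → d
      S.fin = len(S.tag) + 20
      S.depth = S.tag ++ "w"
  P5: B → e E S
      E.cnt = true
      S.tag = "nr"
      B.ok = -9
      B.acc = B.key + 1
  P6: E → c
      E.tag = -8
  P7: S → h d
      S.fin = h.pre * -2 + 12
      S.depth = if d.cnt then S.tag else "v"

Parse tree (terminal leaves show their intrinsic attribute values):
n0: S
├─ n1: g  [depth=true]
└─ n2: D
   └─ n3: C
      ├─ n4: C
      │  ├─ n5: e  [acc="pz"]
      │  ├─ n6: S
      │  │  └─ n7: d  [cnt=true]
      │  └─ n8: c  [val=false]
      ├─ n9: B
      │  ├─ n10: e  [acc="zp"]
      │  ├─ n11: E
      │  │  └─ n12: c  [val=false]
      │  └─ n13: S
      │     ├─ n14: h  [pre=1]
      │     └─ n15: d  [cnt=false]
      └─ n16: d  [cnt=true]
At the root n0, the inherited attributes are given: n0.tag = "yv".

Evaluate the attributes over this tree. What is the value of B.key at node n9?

1. n0.tag = "yv"  [given at root]
2. n1.depth = true  [terminal]
3. n2.lab = "ryv"  ["r" ++ S.tag]
4. n3.mk = 16  [len(D.lab) + 13]
5. n4.mk = 4  [C₀.mk * -2 + 36]
6. n5.acc = "pz"  [terminal]
7. n6.tag = "pzx"  [e.acc ++ "x"]
8. n7.cnt = true  [terminal]
9. n6.fin = 23  [len(S.tag) + 20]
10. n6.depth = "pzxw"  [S.tag ++ "w"]
11. n8.val = false  [terminal]
12. n4.idx = true  [c.val == false]
13. n9.key = 0  [C₀.mk - 16]
14. n9.fin = -4  [C₀.mk - 20]
15. n10.acc = "zp"  [terminal]
16. n11.cnt = true  [true]
17. n12.val = false  [terminal]
18. n11.tag = -8  [-8]
19. n13.tag = "nr"  ["nr"]
20. n14.pre = 1  [terminal]
21. n15.cnt = false  [terminal]
22. n13.fin = 10  [h.pre * -2 + 12]
23. n13.depth = "v"  [if d.cnt then S.tag else "v"]
24. n9.ok = -9  [-9]
25. n9.acc = 1  [B.key + 1]
26. n16.cnt = true  [terminal]
27. n3.idx = false  [B.acc > 1]
28. n2.hot = true  [C.idx == false]
29. n0.fin = 19  [len(S.tag) + 17]
30. n0.depth = "yvp"  [S.tag ++ "p"]

0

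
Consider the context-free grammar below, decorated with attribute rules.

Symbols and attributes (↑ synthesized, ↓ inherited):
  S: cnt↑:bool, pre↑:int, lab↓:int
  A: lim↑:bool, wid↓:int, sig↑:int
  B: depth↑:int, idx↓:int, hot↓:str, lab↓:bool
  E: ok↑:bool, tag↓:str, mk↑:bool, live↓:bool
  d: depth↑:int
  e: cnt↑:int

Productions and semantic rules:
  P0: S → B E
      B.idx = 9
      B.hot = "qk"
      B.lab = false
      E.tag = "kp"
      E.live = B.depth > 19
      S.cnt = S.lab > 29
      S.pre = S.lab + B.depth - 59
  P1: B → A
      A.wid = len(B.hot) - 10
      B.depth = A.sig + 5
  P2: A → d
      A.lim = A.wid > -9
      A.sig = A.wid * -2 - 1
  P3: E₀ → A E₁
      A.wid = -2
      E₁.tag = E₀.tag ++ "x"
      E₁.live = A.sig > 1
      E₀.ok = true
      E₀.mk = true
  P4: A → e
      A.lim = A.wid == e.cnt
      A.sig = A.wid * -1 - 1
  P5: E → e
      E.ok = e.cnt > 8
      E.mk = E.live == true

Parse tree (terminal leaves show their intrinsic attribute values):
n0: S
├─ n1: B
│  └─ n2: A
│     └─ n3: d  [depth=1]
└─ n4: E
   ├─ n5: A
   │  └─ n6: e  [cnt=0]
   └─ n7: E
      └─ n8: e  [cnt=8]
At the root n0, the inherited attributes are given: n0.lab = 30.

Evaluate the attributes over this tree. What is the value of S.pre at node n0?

-9

1. n0.lab = 30  [given at root]
2. n1.idx = 9  [9]
3. n1.hot = "qk"  ["qk"]
4. n1.lab = false  [false]
5. n2.wid = -8  [len(B.hot) - 10]
6. n3.depth = 1  [terminal]
7. n2.lim = true  [A.wid > -9]
8. n2.sig = 15  [A.wid * -2 - 1]
9. n1.depth = 20  [A.sig + 5]
10. n4.tag = "kp"  ["kp"]
11. n4.live = true  [B.depth > 19]
12. n5.wid = -2  [-2]
13. n6.cnt = 0  [terminal]
14. n5.lim = false  [A.wid == e.cnt]
15. n5.sig = 1  [A.wid * -1 - 1]
16. n7.tag = "kpx"  [E₀.tag ++ "x"]
17. n7.live = false  [A.sig > 1]
18. n8.cnt = 8  [terminal]
19. n7.ok = false  [e.cnt > 8]
20. n7.mk = false  [E.live == true]
21. n4.ok = true  [true]
22. n4.mk = true  [true]
23. n0.cnt = true  [S.lab > 29]
24. n0.pre = -9  [S.lab + B.depth - 59]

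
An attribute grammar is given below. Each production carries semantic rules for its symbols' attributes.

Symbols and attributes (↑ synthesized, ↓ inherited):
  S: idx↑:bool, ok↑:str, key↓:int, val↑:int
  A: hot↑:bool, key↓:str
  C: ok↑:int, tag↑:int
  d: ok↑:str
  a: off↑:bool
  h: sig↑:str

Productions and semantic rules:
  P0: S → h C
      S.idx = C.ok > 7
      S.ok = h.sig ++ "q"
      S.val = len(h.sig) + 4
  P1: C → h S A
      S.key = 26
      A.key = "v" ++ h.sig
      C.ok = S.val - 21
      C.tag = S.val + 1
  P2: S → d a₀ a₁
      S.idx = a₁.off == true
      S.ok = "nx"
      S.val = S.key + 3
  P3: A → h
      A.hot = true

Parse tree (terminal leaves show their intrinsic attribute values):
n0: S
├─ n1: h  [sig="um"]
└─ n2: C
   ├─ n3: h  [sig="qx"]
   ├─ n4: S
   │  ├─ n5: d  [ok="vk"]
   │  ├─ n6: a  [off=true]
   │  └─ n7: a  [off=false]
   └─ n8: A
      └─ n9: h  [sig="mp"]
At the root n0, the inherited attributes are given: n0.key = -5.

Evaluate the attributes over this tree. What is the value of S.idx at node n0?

true

1. n0.key = -5  [given at root]
2. n1.sig = "um"  [terminal]
3. n3.sig = "qx"  [terminal]
4. n4.key = 26  [26]
5. n5.ok = "vk"  [terminal]
6. n6.off = true  [terminal]
7. n7.off = false  [terminal]
8. n4.idx = false  [a₁.off == true]
9. n4.ok = "nx"  ["nx"]
10. n4.val = 29  [S.key + 3]
11. n8.key = "vqx"  ["v" ++ h.sig]
12. n9.sig = "mp"  [terminal]
13. n8.hot = true  [true]
14. n2.ok = 8  [S.val - 21]
15. n2.tag = 30  [S.val + 1]
16. n0.idx = true  [C.ok > 7]
17. n0.ok = "umq"  [h.sig ++ "q"]
18. n0.val = 6  [len(h.sig) + 4]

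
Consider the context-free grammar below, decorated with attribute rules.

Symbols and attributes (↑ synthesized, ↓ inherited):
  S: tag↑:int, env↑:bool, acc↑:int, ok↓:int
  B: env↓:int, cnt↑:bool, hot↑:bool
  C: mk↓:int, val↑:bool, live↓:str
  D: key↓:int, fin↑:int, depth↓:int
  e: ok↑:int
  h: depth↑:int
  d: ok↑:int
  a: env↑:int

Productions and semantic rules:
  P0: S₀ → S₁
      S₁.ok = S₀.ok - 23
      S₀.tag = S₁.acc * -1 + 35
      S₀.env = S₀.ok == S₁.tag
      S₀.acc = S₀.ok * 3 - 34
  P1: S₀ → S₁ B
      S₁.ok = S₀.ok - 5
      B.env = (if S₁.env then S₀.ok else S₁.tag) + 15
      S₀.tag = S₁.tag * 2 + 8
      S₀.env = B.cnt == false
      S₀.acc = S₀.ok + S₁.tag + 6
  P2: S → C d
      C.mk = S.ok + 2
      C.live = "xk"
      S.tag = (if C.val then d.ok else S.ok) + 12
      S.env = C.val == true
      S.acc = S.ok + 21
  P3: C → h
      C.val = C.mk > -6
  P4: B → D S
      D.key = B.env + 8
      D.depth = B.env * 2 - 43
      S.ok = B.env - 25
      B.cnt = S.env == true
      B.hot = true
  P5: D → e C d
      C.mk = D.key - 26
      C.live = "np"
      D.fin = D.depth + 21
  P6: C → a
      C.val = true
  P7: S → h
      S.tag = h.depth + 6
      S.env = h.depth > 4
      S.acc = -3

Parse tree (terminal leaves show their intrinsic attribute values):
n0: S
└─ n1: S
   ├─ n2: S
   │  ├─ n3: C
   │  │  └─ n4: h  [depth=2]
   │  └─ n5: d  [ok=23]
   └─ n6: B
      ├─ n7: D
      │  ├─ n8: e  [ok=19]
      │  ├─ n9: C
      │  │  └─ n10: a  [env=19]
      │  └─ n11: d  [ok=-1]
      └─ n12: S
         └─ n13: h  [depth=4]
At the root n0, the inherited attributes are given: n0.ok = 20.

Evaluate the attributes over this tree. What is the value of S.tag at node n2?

4

1. n0.ok = 20  [given at root]
2. n1.ok = -3  [S₀.ok - 23]
3. n2.ok = -8  [S₀.ok - 5]
4. n3.mk = -6  [S.ok + 2]
5. n3.live = "xk"  ["xk"]
6. n4.depth = 2  [terminal]
7. n3.val = false  [C.mk > -6]
8. n5.ok = 23  [terminal]
9. n2.tag = 4  [(if C.val then d.ok else S.ok) + 12]
10. n2.env = false  [C.val == true]
11. n2.acc = 13  [S.ok + 21]
12. n6.env = 19  [(if S₁.env then S₀.ok else S₁.tag) + 15]
13. n7.key = 27  [B.env + 8]
14. n7.depth = -5  [B.env * 2 - 43]
15. n8.ok = 19  [terminal]
16. n9.mk = 1  [D.key - 26]
17. n9.live = "np"  ["np"]
18. n10.env = 19  [terminal]
19. n9.val = true  [true]
20. n11.ok = -1  [terminal]
21. n7.fin = 16  [D.depth + 21]
22. n12.ok = -6  [B.env - 25]
23. n13.depth = 4  [terminal]
24. n12.tag = 10  [h.depth + 6]
25. n12.env = false  [h.depth > 4]
26. n12.acc = -3  [-3]
27. n6.cnt = false  [S.env == true]
28. n6.hot = true  [true]
29. n1.tag = 16  [S₁.tag * 2 + 8]
30. n1.env = true  [B.cnt == false]
31. n1.acc = 7  [S₀.ok + S₁.tag + 6]
32. n0.tag = 28  [S₁.acc * -1 + 35]
33. n0.env = false  [S₀.ok == S₁.tag]
34. n0.acc = 26  [S₀.ok * 3 - 34]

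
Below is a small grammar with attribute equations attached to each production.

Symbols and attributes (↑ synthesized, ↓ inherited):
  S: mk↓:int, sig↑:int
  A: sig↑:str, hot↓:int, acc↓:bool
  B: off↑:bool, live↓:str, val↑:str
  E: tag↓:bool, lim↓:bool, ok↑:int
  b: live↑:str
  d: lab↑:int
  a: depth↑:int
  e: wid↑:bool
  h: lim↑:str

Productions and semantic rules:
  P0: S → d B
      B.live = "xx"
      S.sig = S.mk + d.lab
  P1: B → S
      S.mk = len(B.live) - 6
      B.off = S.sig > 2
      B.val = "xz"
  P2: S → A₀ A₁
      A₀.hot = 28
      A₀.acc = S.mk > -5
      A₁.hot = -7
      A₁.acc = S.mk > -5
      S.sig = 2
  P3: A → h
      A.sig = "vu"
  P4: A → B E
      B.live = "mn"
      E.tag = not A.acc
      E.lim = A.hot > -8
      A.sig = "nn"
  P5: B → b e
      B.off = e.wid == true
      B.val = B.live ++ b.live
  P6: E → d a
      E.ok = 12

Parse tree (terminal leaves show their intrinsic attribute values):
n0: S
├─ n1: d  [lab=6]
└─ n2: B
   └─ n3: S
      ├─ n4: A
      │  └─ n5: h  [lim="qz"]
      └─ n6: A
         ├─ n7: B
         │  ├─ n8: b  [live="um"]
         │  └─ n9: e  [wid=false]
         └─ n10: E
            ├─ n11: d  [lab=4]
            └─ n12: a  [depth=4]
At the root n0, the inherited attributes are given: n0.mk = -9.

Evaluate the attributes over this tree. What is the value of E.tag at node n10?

1. n0.mk = -9  [given at root]
2. n1.lab = 6  [terminal]
3. n2.live = "xx"  ["xx"]
4. n3.mk = -4  [len(B.live) - 6]
5. n4.hot = 28  [28]
6. n4.acc = true  [S.mk > -5]
7. n5.lim = "qz"  [terminal]
8. n4.sig = "vu"  ["vu"]
9. n6.hot = -7  [-7]
10. n6.acc = true  [S.mk > -5]
11. n7.live = "mn"  ["mn"]
12. n8.live = "um"  [terminal]
13. n9.wid = false  [terminal]
14. n7.off = false  [e.wid == true]
15. n7.val = "mnum"  [B.live ++ b.live]
16. n10.tag = false  [not A.acc]
17. n10.lim = true  [A.hot > -8]
18. n11.lab = 4  [terminal]
19. n12.depth = 4  [terminal]
20. n10.ok = 12  [12]
21. n6.sig = "nn"  ["nn"]
22. n3.sig = 2  [2]
23. n2.off = false  [S.sig > 2]
24. n2.val = "xz"  ["xz"]
25. n0.sig = -3  [S.mk + d.lab]

false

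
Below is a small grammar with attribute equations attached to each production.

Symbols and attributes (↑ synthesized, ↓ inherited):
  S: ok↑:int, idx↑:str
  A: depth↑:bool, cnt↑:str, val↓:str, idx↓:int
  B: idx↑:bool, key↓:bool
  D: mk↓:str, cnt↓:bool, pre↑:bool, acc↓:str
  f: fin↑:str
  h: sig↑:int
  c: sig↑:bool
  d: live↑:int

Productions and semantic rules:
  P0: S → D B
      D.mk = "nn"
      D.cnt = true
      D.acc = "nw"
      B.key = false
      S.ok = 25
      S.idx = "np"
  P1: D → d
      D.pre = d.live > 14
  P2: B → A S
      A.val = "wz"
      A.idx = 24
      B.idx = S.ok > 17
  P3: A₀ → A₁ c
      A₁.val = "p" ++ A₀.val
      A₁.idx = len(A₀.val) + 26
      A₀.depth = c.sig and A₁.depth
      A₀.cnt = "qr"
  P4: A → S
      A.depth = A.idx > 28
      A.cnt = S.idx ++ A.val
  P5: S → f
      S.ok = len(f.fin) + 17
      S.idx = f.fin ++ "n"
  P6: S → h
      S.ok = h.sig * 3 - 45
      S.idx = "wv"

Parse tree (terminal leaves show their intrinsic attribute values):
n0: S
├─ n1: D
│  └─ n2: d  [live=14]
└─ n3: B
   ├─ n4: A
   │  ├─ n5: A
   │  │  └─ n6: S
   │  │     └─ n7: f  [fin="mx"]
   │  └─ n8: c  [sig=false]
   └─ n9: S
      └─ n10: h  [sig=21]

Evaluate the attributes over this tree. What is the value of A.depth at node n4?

false

1. n1.mk = "nn"  ["nn"]
2. n1.cnt = true  [true]
3. n1.acc = "nw"  ["nw"]
4. n2.live = 14  [terminal]
5. n1.pre = false  [d.live > 14]
6. n3.key = false  [false]
7. n4.val = "wz"  ["wz"]
8. n4.idx = 24  [24]
9. n5.val = "pwz"  ["p" ++ A₀.val]
10. n5.idx = 28  [len(A₀.val) + 26]
11. n7.fin = "mx"  [terminal]
12. n6.ok = 19  [len(f.fin) + 17]
13. n6.idx = "mxn"  [f.fin ++ "n"]
14. n5.depth = false  [A.idx > 28]
15. n5.cnt = "mxnpwz"  [S.idx ++ A.val]
16. n8.sig = false  [terminal]
17. n4.depth = false  [c.sig and A₁.depth]
18. n4.cnt = "qr"  ["qr"]
19. n10.sig = 21  [terminal]
20. n9.ok = 18  [h.sig * 3 - 45]
21. n9.idx = "wv"  ["wv"]
22. n3.idx = true  [S.ok > 17]
23. n0.ok = 25  [25]
24. n0.idx = "np"  ["np"]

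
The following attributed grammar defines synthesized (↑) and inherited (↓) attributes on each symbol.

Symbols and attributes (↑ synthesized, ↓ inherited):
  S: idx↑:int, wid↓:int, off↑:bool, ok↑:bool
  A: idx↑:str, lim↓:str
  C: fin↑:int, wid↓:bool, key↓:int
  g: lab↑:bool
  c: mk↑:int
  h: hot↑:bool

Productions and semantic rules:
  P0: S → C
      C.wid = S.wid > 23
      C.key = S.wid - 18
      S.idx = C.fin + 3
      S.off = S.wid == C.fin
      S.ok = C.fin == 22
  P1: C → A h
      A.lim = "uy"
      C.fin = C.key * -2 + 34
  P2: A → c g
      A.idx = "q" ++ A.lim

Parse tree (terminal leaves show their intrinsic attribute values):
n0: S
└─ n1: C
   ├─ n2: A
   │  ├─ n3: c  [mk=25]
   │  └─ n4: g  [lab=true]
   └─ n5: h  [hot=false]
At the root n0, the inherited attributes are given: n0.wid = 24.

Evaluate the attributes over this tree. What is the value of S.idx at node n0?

1. n0.wid = 24  [given at root]
2. n1.wid = true  [S.wid > 23]
3. n1.key = 6  [S.wid - 18]
4. n2.lim = "uy"  ["uy"]
5. n3.mk = 25  [terminal]
6. n4.lab = true  [terminal]
7. n2.idx = "quy"  ["q" ++ A.lim]
8. n5.hot = false  [terminal]
9. n1.fin = 22  [C.key * -2 + 34]
10. n0.idx = 25  [C.fin + 3]
11. n0.off = false  [S.wid == C.fin]
12. n0.ok = true  [C.fin == 22]

25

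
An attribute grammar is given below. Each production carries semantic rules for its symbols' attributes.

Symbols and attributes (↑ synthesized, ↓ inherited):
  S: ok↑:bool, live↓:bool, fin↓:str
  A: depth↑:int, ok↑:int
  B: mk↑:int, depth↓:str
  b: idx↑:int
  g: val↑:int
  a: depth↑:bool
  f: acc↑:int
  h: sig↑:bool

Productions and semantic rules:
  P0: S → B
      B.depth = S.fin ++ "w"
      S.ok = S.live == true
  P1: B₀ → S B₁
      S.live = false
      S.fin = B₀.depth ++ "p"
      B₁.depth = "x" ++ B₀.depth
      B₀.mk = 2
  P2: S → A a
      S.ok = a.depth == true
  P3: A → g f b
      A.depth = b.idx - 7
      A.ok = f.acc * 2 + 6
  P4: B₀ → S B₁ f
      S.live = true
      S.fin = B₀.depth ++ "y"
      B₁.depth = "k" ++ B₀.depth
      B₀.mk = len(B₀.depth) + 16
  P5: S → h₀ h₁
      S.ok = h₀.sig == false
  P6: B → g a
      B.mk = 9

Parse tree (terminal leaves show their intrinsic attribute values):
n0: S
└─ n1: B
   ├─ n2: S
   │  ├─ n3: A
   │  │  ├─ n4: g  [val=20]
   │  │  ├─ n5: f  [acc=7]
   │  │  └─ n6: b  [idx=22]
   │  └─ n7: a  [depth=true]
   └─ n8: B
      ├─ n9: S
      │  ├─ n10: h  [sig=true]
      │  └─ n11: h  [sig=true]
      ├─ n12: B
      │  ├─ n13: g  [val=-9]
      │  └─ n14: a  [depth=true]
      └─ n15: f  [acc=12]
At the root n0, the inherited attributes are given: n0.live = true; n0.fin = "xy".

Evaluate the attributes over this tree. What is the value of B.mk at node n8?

20

1. n0.live = true  [given at root]
2. n0.fin = "xy"  [given at root]
3. n1.depth = "xyw"  [S.fin ++ "w"]
4. n2.live = false  [false]
5. n2.fin = "xywp"  [B₀.depth ++ "p"]
6. n4.val = 20  [terminal]
7. n5.acc = 7  [terminal]
8. n6.idx = 22  [terminal]
9. n3.depth = 15  [b.idx - 7]
10. n3.ok = 20  [f.acc * 2 + 6]
11. n7.depth = true  [terminal]
12. n2.ok = true  [a.depth == true]
13. n8.depth = "xxyw"  ["x" ++ B₀.depth]
14. n9.live = true  [true]
15. n9.fin = "xxywy"  [B₀.depth ++ "y"]
16. n10.sig = true  [terminal]
17. n11.sig = true  [terminal]
18. n9.ok = false  [h₀.sig == false]
19. n12.depth = "kxxyw"  ["k" ++ B₀.depth]
20. n13.val = -9  [terminal]
21. n14.depth = true  [terminal]
22. n12.mk = 9  [9]
23. n15.acc = 12  [terminal]
24. n8.mk = 20  [len(B₀.depth) + 16]
25. n1.mk = 2  [2]
26. n0.ok = true  [S.live == true]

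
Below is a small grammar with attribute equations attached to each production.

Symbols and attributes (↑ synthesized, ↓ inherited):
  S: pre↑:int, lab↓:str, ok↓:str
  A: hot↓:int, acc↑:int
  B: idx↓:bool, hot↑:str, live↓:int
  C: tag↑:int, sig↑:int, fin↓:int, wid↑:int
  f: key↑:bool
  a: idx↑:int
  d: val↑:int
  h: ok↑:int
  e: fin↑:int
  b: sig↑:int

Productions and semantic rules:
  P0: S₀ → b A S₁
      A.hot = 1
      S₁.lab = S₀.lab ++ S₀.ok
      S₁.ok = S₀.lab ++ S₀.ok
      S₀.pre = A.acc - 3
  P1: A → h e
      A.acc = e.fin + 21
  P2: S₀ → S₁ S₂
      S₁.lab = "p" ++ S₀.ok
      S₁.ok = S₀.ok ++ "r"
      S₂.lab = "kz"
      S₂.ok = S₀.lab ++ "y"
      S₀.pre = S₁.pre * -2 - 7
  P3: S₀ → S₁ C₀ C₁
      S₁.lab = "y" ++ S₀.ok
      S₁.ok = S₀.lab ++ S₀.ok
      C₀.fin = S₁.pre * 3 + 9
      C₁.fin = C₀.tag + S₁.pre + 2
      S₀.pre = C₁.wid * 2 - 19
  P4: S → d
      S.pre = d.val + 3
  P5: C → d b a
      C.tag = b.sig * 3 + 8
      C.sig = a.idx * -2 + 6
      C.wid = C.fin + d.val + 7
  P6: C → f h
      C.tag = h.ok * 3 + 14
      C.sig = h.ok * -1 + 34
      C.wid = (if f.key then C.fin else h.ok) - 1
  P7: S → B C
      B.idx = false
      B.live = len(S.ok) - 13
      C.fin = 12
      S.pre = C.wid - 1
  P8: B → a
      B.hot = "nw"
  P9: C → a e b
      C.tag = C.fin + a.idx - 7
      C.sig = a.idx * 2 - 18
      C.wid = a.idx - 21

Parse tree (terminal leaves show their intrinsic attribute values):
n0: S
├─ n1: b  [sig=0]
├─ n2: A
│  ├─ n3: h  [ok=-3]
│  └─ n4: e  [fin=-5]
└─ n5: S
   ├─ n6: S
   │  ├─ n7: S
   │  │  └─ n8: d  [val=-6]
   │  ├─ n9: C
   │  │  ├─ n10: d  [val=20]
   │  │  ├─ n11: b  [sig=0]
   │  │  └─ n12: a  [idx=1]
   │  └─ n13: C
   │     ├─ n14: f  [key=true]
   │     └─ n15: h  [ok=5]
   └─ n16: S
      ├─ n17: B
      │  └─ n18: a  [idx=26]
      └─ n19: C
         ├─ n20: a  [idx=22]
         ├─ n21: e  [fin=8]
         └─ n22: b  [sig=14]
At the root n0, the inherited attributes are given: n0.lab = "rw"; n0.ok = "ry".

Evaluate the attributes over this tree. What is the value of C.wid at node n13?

1. n0.lab = "rw"  [given at root]
2. n0.ok = "ry"  [given at root]
3. n1.sig = 0  [terminal]
4. n2.hot = 1  [1]
5. n3.ok = -3  [terminal]
6. n4.fin = -5  [terminal]
7. n2.acc = 16  [e.fin + 21]
8. n5.lab = "rwry"  [S₀.lab ++ S₀.ok]
9. n5.ok = "rwry"  [S₀.lab ++ S₀.ok]
10. n6.lab = "prwry"  ["p" ++ S₀.ok]
11. n6.ok = "rwryr"  [S₀.ok ++ "r"]
12. n7.lab = "yrwryr"  ["y" ++ S₀.ok]
13. n7.ok = "prwryrwryr"  [S₀.lab ++ S₀.ok]
14. n8.val = -6  [terminal]
15. n7.pre = -3  [d.val + 3]
16. n9.fin = 0  [S₁.pre * 3 + 9]
17. n10.val = 20  [terminal]
18. n11.sig = 0  [terminal]
19. n12.idx = 1  [terminal]
20. n9.tag = 8  [b.sig * 3 + 8]
21. n9.sig = 4  [a.idx * -2 + 6]
22. n9.wid = 27  [C.fin + d.val + 7]
23. n13.fin = 7  [C₀.tag + S₁.pre + 2]
24. n14.key = true  [terminal]
25. n15.ok = 5  [terminal]
26. n13.tag = 29  [h.ok * 3 + 14]
27. n13.sig = 29  [h.ok * -1 + 34]
28. n13.wid = 6  [(if f.key then C.fin else h.ok) - 1]
29. n6.pre = -7  [C₁.wid * 2 - 19]
30. n16.lab = "kz"  ["kz"]
31. n16.ok = "rwryy"  [S₀.lab ++ "y"]
32. n17.idx = false  [false]
33. n17.live = -8  [len(S.ok) - 13]
34. n18.idx = 26  [terminal]
35. n17.hot = "nw"  ["nw"]
36. n19.fin = 12  [12]
37. n20.idx = 22  [terminal]
38. n21.fin = 8  [terminal]
39. n22.sig = 14  [terminal]
40. n19.tag = 27  [C.fin + a.idx - 7]
41. n19.sig = 26  [a.idx * 2 - 18]
42. n19.wid = 1  [a.idx - 21]
43. n16.pre = 0  [C.wid - 1]
44. n5.pre = 7  [S₁.pre * -2 - 7]
45. n0.pre = 13  [A.acc - 3]

6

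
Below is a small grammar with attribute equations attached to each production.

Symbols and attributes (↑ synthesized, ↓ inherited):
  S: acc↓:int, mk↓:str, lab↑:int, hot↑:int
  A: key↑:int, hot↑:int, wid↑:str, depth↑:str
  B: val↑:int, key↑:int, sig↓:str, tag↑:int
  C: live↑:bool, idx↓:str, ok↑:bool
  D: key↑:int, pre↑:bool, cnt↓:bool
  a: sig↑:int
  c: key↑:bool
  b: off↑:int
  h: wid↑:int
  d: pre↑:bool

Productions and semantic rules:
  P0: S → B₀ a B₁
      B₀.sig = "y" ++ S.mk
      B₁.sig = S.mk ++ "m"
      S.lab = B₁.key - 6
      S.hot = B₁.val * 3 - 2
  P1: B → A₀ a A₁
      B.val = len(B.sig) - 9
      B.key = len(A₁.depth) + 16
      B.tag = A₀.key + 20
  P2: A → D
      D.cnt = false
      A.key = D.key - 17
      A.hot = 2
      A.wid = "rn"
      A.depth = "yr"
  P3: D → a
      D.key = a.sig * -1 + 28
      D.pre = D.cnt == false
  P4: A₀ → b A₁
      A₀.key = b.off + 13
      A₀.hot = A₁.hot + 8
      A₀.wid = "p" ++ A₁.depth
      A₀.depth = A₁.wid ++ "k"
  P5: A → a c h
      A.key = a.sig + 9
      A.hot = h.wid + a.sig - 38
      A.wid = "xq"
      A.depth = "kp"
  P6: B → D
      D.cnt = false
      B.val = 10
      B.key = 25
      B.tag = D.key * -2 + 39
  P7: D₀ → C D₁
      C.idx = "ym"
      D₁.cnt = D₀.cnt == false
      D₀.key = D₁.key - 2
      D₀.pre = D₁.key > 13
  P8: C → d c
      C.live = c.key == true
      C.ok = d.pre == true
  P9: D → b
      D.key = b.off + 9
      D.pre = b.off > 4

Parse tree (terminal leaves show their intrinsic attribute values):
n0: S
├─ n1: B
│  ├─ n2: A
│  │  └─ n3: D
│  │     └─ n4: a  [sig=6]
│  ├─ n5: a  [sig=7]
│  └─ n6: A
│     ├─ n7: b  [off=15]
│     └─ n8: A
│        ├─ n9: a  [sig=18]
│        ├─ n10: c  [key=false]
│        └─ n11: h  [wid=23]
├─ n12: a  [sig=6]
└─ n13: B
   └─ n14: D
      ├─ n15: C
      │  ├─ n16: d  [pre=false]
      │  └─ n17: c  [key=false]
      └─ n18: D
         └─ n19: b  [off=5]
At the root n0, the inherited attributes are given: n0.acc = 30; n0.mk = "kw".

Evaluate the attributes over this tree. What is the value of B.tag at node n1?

25

1. n0.acc = 30  [given at root]
2. n0.mk = "kw"  [given at root]
3. n1.sig = "ykw"  ["y" ++ S.mk]
4. n3.cnt = false  [false]
5. n4.sig = 6  [terminal]
6. n3.key = 22  [a.sig * -1 + 28]
7. n3.pre = true  [D.cnt == false]
8. n2.key = 5  [D.key - 17]
9. n2.hot = 2  [2]
10. n2.wid = "rn"  ["rn"]
11. n2.depth = "yr"  ["yr"]
12. n5.sig = 7  [terminal]
13. n7.off = 15  [terminal]
14. n9.sig = 18  [terminal]
15. n10.key = false  [terminal]
16. n11.wid = 23  [terminal]
17. n8.key = 27  [a.sig + 9]
18. n8.hot = 3  [h.wid + a.sig - 38]
19. n8.wid = "xq"  ["xq"]
20. n8.depth = "kp"  ["kp"]
21. n6.key = 28  [b.off + 13]
22. n6.hot = 11  [A₁.hot + 8]
23. n6.wid = "pkp"  ["p" ++ A₁.depth]
24. n6.depth = "xqk"  [A₁.wid ++ "k"]
25. n1.val = -6  [len(B.sig) - 9]
26. n1.key = 19  [len(A₁.depth) + 16]
27. n1.tag = 25  [A₀.key + 20]
28. n12.sig = 6  [terminal]
29. n13.sig = "kwm"  [S.mk ++ "m"]
30. n14.cnt = false  [false]
31. n15.idx = "ym"  ["ym"]
32. n16.pre = false  [terminal]
33. n17.key = false  [terminal]
34. n15.live = false  [c.key == true]
35. n15.ok = false  [d.pre == true]
36. n18.cnt = true  [D₀.cnt == false]
37. n19.off = 5  [terminal]
38. n18.key = 14  [b.off + 9]
39. n18.pre = true  [b.off > 4]
40. n14.key = 12  [D₁.key - 2]
41. n14.pre = true  [D₁.key > 13]
42. n13.val = 10  [10]
43. n13.key = 25  [25]
44. n13.tag = 15  [D.key * -2 + 39]
45. n0.lab = 19  [B₁.key - 6]
46. n0.hot = 28  [B₁.val * 3 - 2]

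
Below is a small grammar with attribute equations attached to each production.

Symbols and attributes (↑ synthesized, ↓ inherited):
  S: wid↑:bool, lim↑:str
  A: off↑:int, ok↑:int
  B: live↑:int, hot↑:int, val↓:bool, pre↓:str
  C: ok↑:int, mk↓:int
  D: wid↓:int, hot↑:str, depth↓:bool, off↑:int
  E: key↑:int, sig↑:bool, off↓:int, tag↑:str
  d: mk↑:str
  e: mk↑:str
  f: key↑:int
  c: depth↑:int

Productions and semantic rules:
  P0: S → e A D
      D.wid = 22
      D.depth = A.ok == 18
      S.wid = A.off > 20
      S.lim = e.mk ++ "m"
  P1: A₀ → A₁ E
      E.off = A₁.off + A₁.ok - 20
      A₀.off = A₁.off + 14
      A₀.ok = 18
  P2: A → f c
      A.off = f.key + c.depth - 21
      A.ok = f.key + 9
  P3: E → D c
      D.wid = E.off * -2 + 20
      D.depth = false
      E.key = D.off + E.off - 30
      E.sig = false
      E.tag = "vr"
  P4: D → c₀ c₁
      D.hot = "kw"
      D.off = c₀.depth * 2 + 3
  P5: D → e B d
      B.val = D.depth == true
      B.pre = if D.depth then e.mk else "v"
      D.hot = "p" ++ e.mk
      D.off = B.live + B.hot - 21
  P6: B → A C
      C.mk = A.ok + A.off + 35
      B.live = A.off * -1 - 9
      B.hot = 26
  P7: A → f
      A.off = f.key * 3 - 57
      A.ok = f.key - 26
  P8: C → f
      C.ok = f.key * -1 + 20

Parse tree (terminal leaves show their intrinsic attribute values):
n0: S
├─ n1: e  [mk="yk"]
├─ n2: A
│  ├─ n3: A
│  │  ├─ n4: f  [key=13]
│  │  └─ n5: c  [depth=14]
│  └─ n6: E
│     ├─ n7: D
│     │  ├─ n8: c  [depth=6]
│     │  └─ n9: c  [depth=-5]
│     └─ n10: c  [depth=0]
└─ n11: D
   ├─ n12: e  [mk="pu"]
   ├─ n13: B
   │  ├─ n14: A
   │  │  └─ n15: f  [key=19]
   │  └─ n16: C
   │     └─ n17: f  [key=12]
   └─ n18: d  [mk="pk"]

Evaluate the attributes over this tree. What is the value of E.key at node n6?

-7

1. n1.mk = "yk"  [terminal]
2. n4.key = 13  [terminal]
3. n5.depth = 14  [terminal]
4. n3.off = 6  [f.key + c.depth - 21]
5. n3.ok = 22  [f.key + 9]
6. n6.off = 8  [A₁.off + A₁.ok - 20]
7. n7.wid = 4  [E.off * -2 + 20]
8. n7.depth = false  [false]
9. n8.depth = 6  [terminal]
10. n9.depth = -5  [terminal]
11. n7.hot = "kw"  ["kw"]
12. n7.off = 15  [c₀.depth * 2 + 3]
13. n10.depth = 0  [terminal]
14. n6.key = -7  [D.off + E.off - 30]
15. n6.sig = false  [false]
16. n6.tag = "vr"  ["vr"]
17. n2.off = 20  [A₁.off + 14]
18. n2.ok = 18  [18]
19. n11.wid = 22  [22]
20. n11.depth = true  [A.ok == 18]
21. n12.mk = "pu"  [terminal]
22. n13.val = true  [D.depth == true]
23. n13.pre = "pu"  [if D.depth then e.mk else "v"]
24. n15.key = 19  [terminal]
25. n14.off = 0  [f.key * 3 - 57]
26. n14.ok = -7  [f.key - 26]
27. n16.mk = 28  [A.ok + A.off + 35]
28. n17.key = 12  [terminal]
29. n16.ok = 8  [f.key * -1 + 20]
30. n13.live = -9  [A.off * -1 - 9]
31. n13.hot = 26  [26]
32. n18.mk = "pk"  [terminal]
33. n11.hot = "ppu"  ["p" ++ e.mk]
34. n11.off = -4  [B.live + B.hot - 21]
35. n0.wid = false  [A.off > 20]
36. n0.lim = "ykm"  [e.mk ++ "m"]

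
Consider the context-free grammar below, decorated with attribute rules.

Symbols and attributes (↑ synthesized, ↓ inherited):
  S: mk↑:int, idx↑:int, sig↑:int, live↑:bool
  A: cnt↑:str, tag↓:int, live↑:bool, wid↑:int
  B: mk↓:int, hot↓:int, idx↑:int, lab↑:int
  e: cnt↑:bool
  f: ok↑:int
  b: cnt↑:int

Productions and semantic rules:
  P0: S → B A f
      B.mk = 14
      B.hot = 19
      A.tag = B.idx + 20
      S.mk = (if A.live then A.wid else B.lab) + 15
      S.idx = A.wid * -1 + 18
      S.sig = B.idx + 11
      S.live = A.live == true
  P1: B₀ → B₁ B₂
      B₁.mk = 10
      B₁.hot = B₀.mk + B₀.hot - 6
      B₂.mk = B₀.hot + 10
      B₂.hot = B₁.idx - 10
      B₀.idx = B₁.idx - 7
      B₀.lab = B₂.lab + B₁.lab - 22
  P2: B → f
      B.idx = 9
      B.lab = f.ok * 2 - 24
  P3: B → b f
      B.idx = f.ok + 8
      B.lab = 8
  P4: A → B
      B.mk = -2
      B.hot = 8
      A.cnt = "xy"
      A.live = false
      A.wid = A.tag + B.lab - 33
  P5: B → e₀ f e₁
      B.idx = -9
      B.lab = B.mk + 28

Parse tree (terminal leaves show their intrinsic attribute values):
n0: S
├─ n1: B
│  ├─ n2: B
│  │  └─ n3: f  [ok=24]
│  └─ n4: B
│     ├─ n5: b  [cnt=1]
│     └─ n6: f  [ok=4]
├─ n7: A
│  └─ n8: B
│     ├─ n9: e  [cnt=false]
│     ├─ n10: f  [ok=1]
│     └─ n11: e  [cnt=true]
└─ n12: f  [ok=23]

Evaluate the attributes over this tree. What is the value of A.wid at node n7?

15

1. n1.mk = 14  [14]
2. n1.hot = 19  [19]
3. n2.mk = 10  [10]
4. n2.hot = 27  [B₀.mk + B₀.hot - 6]
5. n3.ok = 24  [terminal]
6. n2.idx = 9  [9]
7. n2.lab = 24  [f.ok * 2 - 24]
8. n4.mk = 29  [B₀.hot + 10]
9. n4.hot = -1  [B₁.idx - 10]
10. n5.cnt = 1  [terminal]
11. n6.ok = 4  [terminal]
12. n4.idx = 12  [f.ok + 8]
13. n4.lab = 8  [8]
14. n1.idx = 2  [B₁.idx - 7]
15. n1.lab = 10  [B₂.lab + B₁.lab - 22]
16. n7.tag = 22  [B.idx + 20]
17. n8.mk = -2  [-2]
18. n8.hot = 8  [8]
19. n9.cnt = false  [terminal]
20. n10.ok = 1  [terminal]
21. n11.cnt = true  [terminal]
22. n8.idx = -9  [-9]
23. n8.lab = 26  [B.mk + 28]
24. n7.cnt = "xy"  ["xy"]
25. n7.live = false  [false]
26. n7.wid = 15  [A.tag + B.lab - 33]
27. n12.ok = 23  [terminal]
28. n0.mk = 25  [(if A.live then A.wid else B.lab) + 15]
29. n0.idx = 3  [A.wid * -1 + 18]
30. n0.sig = 13  [B.idx + 11]
31. n0.live = false  [A.live == true]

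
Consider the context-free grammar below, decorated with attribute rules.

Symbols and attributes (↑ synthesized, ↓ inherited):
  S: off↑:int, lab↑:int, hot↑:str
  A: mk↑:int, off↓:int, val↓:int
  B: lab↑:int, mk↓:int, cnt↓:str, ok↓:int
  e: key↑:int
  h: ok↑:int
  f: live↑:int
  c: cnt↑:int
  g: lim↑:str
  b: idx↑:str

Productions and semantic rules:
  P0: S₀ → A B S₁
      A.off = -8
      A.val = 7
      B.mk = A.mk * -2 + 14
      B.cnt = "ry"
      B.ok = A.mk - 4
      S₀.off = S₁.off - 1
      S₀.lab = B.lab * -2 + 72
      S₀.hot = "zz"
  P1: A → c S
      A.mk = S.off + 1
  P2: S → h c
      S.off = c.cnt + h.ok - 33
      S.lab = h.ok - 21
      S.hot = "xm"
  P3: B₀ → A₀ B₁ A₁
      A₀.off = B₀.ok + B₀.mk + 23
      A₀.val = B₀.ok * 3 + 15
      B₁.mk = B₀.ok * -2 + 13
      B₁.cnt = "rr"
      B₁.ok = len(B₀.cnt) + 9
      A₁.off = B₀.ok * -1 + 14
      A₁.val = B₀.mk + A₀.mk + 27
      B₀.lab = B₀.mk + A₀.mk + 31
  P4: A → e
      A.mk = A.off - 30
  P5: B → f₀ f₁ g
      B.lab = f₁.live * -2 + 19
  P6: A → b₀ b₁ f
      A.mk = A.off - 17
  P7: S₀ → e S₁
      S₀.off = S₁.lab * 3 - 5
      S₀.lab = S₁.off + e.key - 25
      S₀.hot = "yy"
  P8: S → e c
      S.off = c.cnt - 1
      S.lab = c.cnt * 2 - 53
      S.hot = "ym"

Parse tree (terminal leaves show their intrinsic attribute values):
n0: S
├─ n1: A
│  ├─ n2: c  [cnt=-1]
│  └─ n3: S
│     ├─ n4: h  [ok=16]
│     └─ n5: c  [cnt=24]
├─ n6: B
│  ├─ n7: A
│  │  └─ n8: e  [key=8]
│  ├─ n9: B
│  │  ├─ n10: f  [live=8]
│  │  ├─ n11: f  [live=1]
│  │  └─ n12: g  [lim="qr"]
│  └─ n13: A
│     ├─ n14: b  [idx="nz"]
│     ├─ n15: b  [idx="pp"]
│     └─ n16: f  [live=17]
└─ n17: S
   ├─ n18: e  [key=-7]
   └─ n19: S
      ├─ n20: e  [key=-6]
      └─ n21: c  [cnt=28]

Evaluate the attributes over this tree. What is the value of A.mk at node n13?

1. n1.off = -8  [-8]
2. n1.val = 7  [7]
3. n2.cnt = -1  [terminal]
4. n4.ok = 16  [terminal]
5. n5.cnt = 24  [terminal]
6. n3.off = 7  [c.cnt + h.ok - 33]
7. n3.lab = -5  [h.ok - 21]
8. n3.hot = "xm"  ["xm"]
9. n1.mk = 8  [S.off + 1]
10. n6.mk = -2  [A.mk * -2 + 14]
11. n6.cnt = "ry"  ["ry"]
12. n6.ok = 4  [A.mk - 4]
13. n7.off = 25  [B₀.ok + B₀.mk + 23]
14. n7.val = 27  [B₀.ok * 3 + 15]
15. n8.key = 8  [terminal]
16. n7.mk = -5  [A.off - 30]
17. n9.mk = 5  [B₀.ok * -2 + 13]
18. n9.cnt = "rr"  ["rr"]
19. n9.ok = 11  [len(B₀.cnt) + 9]
20. n10.live = 8  [terminal]
21. n11.live = 1  [terminal]
22. n12.lim = "qr"  [terminal]
23. n9.lab = 17  [f₁.live * -2 + 19]
24. n13.off = 10  [B₀.ok * -1 + 14]
25. n13.val = 20  [B₀.mk + A₀.mk + 27]
26. n14.idx = "nz"  [terminal]
27. n15.idx = "pp"  [terminal]
28. n16.live = 17  [terminal]
29. n13.mk = -7  [A.off - 17]
30. n6.lab = 24  [B₀.mk + A₀.mk + 31]
31. n18.key = -7  [terminal]
32. n20.key = -6  [terminal]
33. n21.cnt = 28  [terminal]
34. n19.off = 27  [c.cnt - 1]
35. n19.lab = 3  [c.cnt * 2 - 53]
36. n19.hot = "ym"  ["ym"]
37. n17.off = 4  [S₁.lab * 3 - 5]
38. n17.lab = -5  [S₁.off + e.key - 25]
39. n17.hot = "yy"  ["yy"]
40. n0.off = 3  [S₁.off - 1]
41. n0.lab = 24  [B.lab * -2 + 72]
42. n0.hot = "zz"  ["zz"]

-7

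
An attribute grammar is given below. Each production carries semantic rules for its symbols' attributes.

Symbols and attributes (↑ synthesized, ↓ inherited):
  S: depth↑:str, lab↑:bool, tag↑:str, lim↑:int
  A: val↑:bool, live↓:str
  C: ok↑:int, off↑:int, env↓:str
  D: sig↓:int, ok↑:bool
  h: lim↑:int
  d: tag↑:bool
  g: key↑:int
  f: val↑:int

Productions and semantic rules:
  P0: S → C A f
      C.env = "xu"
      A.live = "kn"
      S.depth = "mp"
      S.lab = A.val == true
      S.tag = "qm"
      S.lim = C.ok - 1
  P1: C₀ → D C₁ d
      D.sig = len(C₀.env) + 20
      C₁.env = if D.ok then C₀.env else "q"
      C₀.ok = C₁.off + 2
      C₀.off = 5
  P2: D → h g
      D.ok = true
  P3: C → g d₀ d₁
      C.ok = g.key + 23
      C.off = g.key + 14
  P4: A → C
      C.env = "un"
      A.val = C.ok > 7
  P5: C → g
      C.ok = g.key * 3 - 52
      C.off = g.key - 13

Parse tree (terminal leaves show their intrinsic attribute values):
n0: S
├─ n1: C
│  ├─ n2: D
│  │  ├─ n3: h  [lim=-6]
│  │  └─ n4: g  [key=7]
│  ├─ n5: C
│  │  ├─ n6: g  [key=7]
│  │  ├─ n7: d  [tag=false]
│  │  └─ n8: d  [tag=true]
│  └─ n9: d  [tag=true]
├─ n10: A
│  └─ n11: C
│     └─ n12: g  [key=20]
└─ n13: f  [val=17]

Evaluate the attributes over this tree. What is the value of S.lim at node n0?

1. n1.env = "xu"  ["xu"]
2. n2.sig = 22  [len(C₀.env) + 20]
3. n3.lim = -6  [terminal]
4. n4.key = 7  [terminal]
5. n2.ok = true  [true]
6. n5.env = "xu"  [if D.ok then C₀.env else "q"]
7. n6.key = 7  [terminal]
8. n7.tag = false  [terminal]
9. n8.tag = true  [terminal]
10. n5.ok = 30  [g.key + 23]
11. n5.off = 21  [g.key + 14]
12. n9.tag = true  [terminal]
13. n1.ok = 23  [C₁.off + 2]
14. n1.off = 5  [5]
15. n10.live = "kn"  ["kn"]
16. n11.env = "un"  ["un"]
17. n12.key = 20  [terminal]
18. n11.ok = 8  [g.key * 3 - 52]
19. n11.off = 7  [g.key - 13]
20. n10.val = true  [C.ok > 7]
21. n13.val = 17  [terminal]
22. n0.depth = "mp"  ["mp"]
23. n0.lab = true  [A.val == true]
24. n0.tag = "qm"  ["qm"]
25. n0.lim = 22  [C.ok - 1]

22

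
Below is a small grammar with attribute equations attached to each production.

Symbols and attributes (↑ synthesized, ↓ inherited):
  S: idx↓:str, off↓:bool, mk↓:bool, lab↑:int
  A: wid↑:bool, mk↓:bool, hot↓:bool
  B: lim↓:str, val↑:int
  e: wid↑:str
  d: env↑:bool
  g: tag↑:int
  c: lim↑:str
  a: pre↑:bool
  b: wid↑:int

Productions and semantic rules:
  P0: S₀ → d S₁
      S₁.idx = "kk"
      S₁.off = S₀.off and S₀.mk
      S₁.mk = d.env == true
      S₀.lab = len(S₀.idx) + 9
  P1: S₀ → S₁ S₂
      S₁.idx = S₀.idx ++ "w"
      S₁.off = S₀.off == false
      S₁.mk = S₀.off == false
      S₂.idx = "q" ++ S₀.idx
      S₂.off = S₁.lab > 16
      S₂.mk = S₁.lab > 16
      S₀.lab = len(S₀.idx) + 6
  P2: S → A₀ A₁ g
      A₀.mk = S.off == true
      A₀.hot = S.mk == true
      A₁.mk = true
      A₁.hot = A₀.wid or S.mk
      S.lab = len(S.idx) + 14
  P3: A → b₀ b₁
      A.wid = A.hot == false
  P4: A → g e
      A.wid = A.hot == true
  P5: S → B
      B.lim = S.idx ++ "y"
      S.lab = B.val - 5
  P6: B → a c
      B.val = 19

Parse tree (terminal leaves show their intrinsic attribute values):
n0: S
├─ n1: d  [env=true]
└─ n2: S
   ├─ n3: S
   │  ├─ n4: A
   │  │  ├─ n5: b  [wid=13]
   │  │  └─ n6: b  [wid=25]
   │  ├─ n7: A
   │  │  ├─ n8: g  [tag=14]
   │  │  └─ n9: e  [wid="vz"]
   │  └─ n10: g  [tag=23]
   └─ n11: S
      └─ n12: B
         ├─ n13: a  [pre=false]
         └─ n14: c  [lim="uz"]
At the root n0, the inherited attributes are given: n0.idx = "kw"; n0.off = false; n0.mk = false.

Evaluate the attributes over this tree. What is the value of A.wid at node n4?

1. n0.idx = "kw"  [given at root]
2. n0.off = false  [given at root]
3. n0.mk = false  [given at root]
4. n1.env = true  [terminal]
5. n2.idx = "kk"  ["kk"]
6. n2.off = false  [S₀.off and S₀.mk]
7. n2.mk = true  [d.env == true]
8. n3.idx = "kkw"  [S₀.idx ++ "w"]
9. n3.off = true  [S₀.off == false]
10. n3.mk = true  [S₀.off == false]
11. n4.mk = true  [S.off == true]
12. n4.hot = true  [S.mk == true]
13. n5.wid = 13  [terminal]
14. n6.wid = 25  [terminal]
15. n4.wid = false  [A.hot == false]
16. n7.mk = true  [true]
17. n7.hot = true  [A₀.wid or S.mk]
18. n8.tag = 14  [terminal]
19. n9.wid = "vz"  [terminal]
20. n7.wid = true  [A.hot == true]
21. n10.tag = 23  [terminal]
22. n3.lab = 17  [len(S.idx) + 14]
23. n11.idx = "qkk"  ["q" ++ S₀.idx]
24. n11.off = true  [S₁.lab > 16]
25. n11.mk = true  [S₁.lab > 16]
26. n12.lim = "qkky"  [S.idx ++ "y"]
27. n13.pre = false  [terminal]
28. n14.lim = "uz"  [terminal]
29. n12.val = 19  [19]
30. n11.lab = 14  [B.val - 5]
31. n2.lab = 8  [len(S₀.idx) + 6]
32. n0.lab = 11  [len(S₀.idx) + 9]

false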